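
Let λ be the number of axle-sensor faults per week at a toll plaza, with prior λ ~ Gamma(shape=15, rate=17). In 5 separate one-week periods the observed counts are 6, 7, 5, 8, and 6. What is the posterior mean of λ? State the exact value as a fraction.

Total count: 6 + 7 + 5 + 8 + 6 = 32.
Total exposure: 5 weeks.
Posterior: α' = 15 + 32 = 47, β' = 17 + 5 = 22.
Posterior mean = α'/β' = 47/22.

47/22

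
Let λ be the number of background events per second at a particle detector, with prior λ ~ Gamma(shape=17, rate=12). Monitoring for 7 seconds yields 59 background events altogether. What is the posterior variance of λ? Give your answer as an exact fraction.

Total count 59 over total exposure 7 seconds.
By Gamma–Poisson conjugacy, the posterior is Gamma(α + Σx, β + Σt) = Gamma(17 + 59, 12 + 7) = Gamma(76, 19).
Posterior variance = α'/β'² = 76/361 = 4/19.

4/19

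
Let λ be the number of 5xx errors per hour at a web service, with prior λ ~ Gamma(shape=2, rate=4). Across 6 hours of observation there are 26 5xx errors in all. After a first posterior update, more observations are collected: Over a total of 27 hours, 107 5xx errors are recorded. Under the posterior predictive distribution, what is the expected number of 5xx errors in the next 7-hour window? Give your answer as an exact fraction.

945/37

Total count 26 over total exposure 6 hours.
After the first batch: Gamma(2 + 26, 4 + 6) = Gamma(28, 10).
Total count 107 over total exposure 27 hours.
After the second batch: Gamma(28 + 107, 10 + 27) = Gamma(135, 37).
Predictive mean over a 7-hour window = T·E[λ|data] = 7·135/37 = 945/37.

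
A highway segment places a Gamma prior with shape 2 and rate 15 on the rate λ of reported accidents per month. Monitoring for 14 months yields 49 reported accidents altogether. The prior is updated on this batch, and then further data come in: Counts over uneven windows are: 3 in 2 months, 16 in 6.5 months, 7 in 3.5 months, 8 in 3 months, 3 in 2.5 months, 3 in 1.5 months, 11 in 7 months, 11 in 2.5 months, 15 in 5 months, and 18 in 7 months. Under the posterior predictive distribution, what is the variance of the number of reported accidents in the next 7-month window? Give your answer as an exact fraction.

Total count 49 over total exposure 14 months.
After the first batch: Gamma(2 + 49, 15 + 14) = Gamma(51, 29).
Total count: 3 + 16 + 7 + 8 + 3 + 3 + 11 + 11 + 15 + 18 = 95.
Total exposure: 2 + 6.5 + 3.5 + 3 + 2.5 + 1.5 + 7 + 2.5 + 5 + 7 = 40.5 months.
After the second batch: Gamma(51 + 95, 29 + 40.5) = Gamma(146, 139/2).
The posterior predictive for a window of length T is Negative Binomial with variance T·α'·(β'+T)/β'² = 7·146·(153/2)/(19321/4) = 312732/19321.

312732/19321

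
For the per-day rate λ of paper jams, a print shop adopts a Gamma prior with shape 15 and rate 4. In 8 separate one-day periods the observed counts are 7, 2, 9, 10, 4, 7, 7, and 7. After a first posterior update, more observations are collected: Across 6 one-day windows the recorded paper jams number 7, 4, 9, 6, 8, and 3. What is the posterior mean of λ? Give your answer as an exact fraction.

Total count: 7 + 2 + 9 + 10 + 4 + 7 + 7 + 7 = 53.
Total exposure: 8 days.
After the first batch: Gamma(15 + 53, 4 + 8) = Gamma(68, 12).
Total count: 7 + 4 + 9 + 6 + 8 + 3 = 37.
Total exposure: 6 days.
After the second batch: Gamma(68 + 37, 12 + 6) = Gamma(105, 18).
Posterior mean = α'/β' = 105/18 = 35/6.

35/6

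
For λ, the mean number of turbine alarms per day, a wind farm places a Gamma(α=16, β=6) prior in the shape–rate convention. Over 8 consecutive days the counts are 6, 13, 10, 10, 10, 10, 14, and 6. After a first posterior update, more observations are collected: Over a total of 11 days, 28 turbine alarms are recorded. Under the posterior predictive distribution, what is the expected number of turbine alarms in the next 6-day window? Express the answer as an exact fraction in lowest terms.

Total count: 6 + 13 + 10 + 10 + 10 + 10 + 14 + 6 = 79.
Total exposure: 8 days.
After the first batch: Gamma(16 + 79, 6 + 8) = Gamma(95, 14).
Total count 28 over total exposure 11 days.
After the second batch: Gamma(95 + 28, 14 + 11) = Gamma(123, 25).
Predictive mean over a 6-day window = T·E[λ|data] = 6·123/25 = 738/25.

738/25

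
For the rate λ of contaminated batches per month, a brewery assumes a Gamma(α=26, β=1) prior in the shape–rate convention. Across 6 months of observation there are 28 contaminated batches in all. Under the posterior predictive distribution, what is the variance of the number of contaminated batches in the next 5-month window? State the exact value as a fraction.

Total count 28 over total exposure 6 months.
Gamma(α, β) with Poisson data over total exposure Σt gives posterior Gamma(α+Σx, β+Σt) = Gamma(54, 7).
The posterior predictive for a window of length T is Negative Binomial with variance T·α'·(β'+T)/β'² = 5·54·12/49 = 3240/49.

3240/49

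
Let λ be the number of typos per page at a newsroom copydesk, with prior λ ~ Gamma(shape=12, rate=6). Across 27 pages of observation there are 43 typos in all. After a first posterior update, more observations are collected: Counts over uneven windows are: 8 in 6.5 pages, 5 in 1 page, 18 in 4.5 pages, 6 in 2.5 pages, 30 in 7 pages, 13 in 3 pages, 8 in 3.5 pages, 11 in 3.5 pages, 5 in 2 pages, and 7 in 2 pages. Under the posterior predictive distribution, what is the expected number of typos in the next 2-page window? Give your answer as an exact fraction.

Total count 43 over total exposure 27 pages.
After the first batch: Gamma(12 + 43, 6 + 27) = Gamma(55, 33).
Total count: 8 + 5 + 18 + 6 + 30 + 13 + 8 + 11 + 5 + 7 = 111.
Total exposure: 6.5 + 1 + 4.5 + 2.5 + 7 + 3 + 3.5 + 3.5 + 2 + 2 = 35.5 pages.
After the second batch: Gamma(55 + 111, 33 + 35.5) = Gamma(166, 137/2).
Predictive mean over a 2-page window = T·E[λ|data] = 2·166/(137/2) = 664/137.

664/137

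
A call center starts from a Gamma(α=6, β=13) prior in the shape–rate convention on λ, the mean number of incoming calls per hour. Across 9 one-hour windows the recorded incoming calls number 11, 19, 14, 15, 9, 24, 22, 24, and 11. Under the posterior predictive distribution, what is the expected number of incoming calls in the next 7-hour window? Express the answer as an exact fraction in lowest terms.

1085/22

Total count: 11 + 19 + 14 + 15 + 9 + 24 + 22 + 24 + 11 = 149.
Total exposure: 9 hours.
Conjugate update: add total count to the shape and total exposure to the rate, giving Gamma(155, 22).
Predictive mean over a 7-hour window = T·E[λ|data] = 7·155/22 = 1085/22.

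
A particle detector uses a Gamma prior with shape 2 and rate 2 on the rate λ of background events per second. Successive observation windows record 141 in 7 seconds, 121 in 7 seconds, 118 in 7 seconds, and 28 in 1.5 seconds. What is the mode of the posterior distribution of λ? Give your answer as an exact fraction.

Total count: 141 + 121 + 118 + 28 = 408.
Total exposure: 7 + 7 + 7 + 1.5 = 22.5 seconds.
The Gamma prior is conjugate for the Poisson rate, so λ | data ~ Gamma(2+408, 2+22.5) = Gamma(410, 49/2).
Posterior mode = (α'−1)/β' = 409/(49/2) = 818/49.

818/49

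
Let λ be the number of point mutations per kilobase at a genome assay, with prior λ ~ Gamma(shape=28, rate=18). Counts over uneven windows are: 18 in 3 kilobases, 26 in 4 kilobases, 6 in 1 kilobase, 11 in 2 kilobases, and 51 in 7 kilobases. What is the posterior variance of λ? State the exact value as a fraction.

4/35

Total count: 18 + 26 + 6 + 11 + 51 = 112.
Total exposure: 3 + 4 + 1 + 2 + 7 = 17 kilobases.
By Gamma–Poisson conjugacy, the posterior is Gamma(α + Σx, β + Σt) = Gamma(28 + 112, 18 + 17) = Gamma(140, 35).
Posterior variance = α'/β'² = 140/1225 = 4/35.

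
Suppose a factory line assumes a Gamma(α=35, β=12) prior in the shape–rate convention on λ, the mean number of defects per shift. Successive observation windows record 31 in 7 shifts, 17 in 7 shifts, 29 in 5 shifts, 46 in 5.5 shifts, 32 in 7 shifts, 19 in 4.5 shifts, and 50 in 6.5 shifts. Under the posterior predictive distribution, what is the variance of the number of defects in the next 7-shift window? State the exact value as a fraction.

445998/11881

Total count: 31 + 17 + 29 + 46 + 32 + 19 + 50 = 224.
Total exposure: 7 + 7 + 5 + 5.5 + 7 + 4.5 + 6.5 = 42.5 shifts.
Conjugate update: add total count to the shape and total exposure to the rate, giving Gamma(259, 109/2).
The posterior predictive for a window of length T is Negative Binomial with variance T·α'·(β'+T)/β'² = 7·259·(123/2)/(11881/4) = 445998/11881.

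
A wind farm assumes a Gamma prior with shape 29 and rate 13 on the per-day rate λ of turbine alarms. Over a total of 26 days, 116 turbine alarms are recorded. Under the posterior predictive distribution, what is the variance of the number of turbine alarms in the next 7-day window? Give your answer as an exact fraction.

Total count 116 over total exposure 26 days.
The Gamma prior is conjugate for the Poisson rate, so λ | data ~ Gamma(29+116, 13+26) = Gamma(145, 39).
The posterior predictive for a window of length T is Negative Binomial with variance T·α'·(β'+T)/β'² = 7·145·46/1521 = 46690/1521.

46690/1521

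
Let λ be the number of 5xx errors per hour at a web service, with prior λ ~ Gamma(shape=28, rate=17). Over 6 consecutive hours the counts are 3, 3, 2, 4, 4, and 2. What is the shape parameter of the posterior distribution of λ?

Total count: 3 + 3 + 2 + 4 + 4 + 2 = 18.
Total exposure: 6 hours.
By Gamma–Poisson conjugacy, the posterior is Gamma(α + Σx, β + Σt) = Gamma(28 + 18, 17 + 6) = Gamma(46, 23).

46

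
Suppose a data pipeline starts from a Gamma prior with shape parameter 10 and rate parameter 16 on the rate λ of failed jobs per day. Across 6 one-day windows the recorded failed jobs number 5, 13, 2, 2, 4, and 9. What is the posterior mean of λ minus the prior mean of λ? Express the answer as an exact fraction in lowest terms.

Total count: 5 + 13 + 2 + 2 + 4 + 9 = 35.
Total exposure: 6 days.
Gamma(α, β) with Poisson data over total exposure Σt gives posterior Gamma(α+Σx, β+Σt) = Gamma(45, 22).
Posterior mean = 45/22 = 45/22; prior mean = 10/16 = 5/8. Difference = 45/22 − 5/8 = 125/88.

125/88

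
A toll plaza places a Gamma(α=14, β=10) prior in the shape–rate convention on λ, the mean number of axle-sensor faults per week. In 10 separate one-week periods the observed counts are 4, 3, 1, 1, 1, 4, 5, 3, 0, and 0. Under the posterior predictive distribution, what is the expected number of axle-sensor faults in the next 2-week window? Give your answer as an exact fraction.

Total count: 4 + 3 + 1 + 1 + 1 + 4 + 5 + 3 + 0 + 0 = 22.
Total exposure: 10 weeks.
By Gamma–Poisson conjugacy, the posterior is Gamma(α + Σx, β + Σt) = Gamma(14 + 22, 10 + 10) = Gamma(36, 20).
Predictive mean over a 2-week window = T·E[λ|data] = 2·36/20 = 18/5.

18/5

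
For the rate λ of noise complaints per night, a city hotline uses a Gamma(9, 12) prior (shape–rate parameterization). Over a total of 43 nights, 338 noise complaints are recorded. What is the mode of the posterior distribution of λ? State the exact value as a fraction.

Total count 338 over total exposure 43 nights.
Posterior: α' = 9 + 338 = 347, β' = 12 + 43 = 55.
Posterior mode = (α'−1)/β' = 346/55.

346/55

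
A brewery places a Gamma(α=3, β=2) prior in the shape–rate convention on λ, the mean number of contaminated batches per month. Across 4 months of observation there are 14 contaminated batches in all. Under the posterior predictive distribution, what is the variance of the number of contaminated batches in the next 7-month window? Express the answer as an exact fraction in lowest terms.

1547/36

Total count 14 over total exposure 4 months.
Gamma(α, β) with Poisson data over total exposure Σt gives posterior Gamma(α+Σx, β+Σt) = Gamma(17, 6).
The posterior predictive for a window of length T is Negative Binomial with variance T·α'·(β'+T)/β'² = 7·17·13/36 = 1547/36.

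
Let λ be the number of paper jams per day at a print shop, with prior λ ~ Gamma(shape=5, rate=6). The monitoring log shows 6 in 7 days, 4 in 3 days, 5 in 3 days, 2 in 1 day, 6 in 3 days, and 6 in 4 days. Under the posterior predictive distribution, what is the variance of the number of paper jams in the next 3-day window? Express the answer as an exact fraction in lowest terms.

Total count: 6 + 4 + 5 + 2 + 6 + 6 = 29.
Total exposure: 7 + 3 + 3 + 1 + 3 + 4 = 21 days.
Posterior: α' = 5 + 29 = 34, β' = 6 + 21 = 27.
The posterior predictive for a window of length T is Negative Binomial with variance T·α'·(β'+T)/β'² = 3·34·30/729 = 340/81.

340/81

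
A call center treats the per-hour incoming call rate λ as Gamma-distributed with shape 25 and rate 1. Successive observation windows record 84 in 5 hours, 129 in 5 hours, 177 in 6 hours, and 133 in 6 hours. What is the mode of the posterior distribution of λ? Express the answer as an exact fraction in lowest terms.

Total count: 84 + 129 + 177 + 133 = 523.
Total exposure: 5 + 5 + 6 + 6 = 22 hours.
Conjugate update: add total count to the shape and total exposure to the rate, giving Gamma(548, 23).
Posterior mode = (α'−1)/β' = 547/23.

547/23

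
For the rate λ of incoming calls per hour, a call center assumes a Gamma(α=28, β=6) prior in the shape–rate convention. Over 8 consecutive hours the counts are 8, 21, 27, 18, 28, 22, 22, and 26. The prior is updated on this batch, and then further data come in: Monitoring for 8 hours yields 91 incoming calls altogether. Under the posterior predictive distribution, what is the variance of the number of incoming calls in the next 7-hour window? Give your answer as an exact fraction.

59073/484

Total count: 8 + 21 + 27 + 18 + 28 + 22 + 22 + 26 = 172.
Total exposure: 8 hours.
After the first batch: Gamma(28 + 172, 6 + 8) = Gamma(200, 14).
Total count 91 over total exposure 8 hours.
After the second batch: Gamma(200 + 91, 14 + 8) = Gamma(291, 22).
The posterior predictive for a window of length T is Negative Binomial with variance T·α'·(β'+T)/β'² = 7·291·29/484 = 59073/484.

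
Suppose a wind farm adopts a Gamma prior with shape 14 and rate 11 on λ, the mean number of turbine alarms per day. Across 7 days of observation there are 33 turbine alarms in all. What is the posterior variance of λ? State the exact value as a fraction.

Total count 33 over total exposure 7 days.
By Gamma–Poisson conjugacy, the posterior is Gamma(α + Σx, β + Σt) = Gamma(14 + 33, 11 + 7) = Gamma(47, 18).
Posterior variance = α'/β'² = 47/324.

47/324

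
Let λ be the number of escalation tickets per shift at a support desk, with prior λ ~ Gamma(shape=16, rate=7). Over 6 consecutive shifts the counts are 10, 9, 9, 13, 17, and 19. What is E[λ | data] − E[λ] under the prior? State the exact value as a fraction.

Total count: 10 + 9 + 9 + 13 + 17 + 19 = 77.
Total exposure: 6 shifts.
Posterior: α' = 16 + 77 = 93, β' = 7 + 6 = 13.
Posterior mean = 93/13 = 93/13; prior mean = 16/7 = 16/7. Difference = 93/13 − 16/7 = 443/91.

443/91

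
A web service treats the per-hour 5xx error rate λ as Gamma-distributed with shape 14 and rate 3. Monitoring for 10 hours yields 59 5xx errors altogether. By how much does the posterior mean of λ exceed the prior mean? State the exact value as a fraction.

Total count 59 over total exposure 10 hours.
The Gamma prior is conjugate for the Poisson rate, so λ | data ~ Gamma(14+59, 3+10) = Gamma(73, 13).
Posterior mean = 73/13 = 73/13; prior mean = 14/3 = 14/3. Difference = 73/13 − 14/3 = 37/39.

37/39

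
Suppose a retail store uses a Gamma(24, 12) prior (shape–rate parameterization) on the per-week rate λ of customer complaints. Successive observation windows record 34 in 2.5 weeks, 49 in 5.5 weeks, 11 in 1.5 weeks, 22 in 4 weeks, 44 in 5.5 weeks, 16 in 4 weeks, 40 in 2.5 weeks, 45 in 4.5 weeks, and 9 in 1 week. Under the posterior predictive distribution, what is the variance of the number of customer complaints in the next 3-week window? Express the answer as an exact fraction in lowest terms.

40572/1849

Total count: 34 + 49 + 11 + 22 + 44 + 16 + 40 + 45 + 9 = 270.
Total exposure: 2.5 + 5.5 + 1.5 + 4 + 5.5 + 4 + 2.5 + 4.5 + 1 = 31 weeks.
Posterior: α' = 24 + 270 = 294, β' = 12 + 31 = 43.
The posterior predictive for a window of length T is Negative Binomial with variance T·α'·(β'+T)/β'² = 3·294·46/1849 = 40572/1849.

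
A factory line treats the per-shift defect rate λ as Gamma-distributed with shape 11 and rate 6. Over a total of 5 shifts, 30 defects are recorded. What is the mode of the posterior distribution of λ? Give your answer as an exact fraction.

Total count 30 over total exposure 5 shifts.
By Gamma–Poisson conjugacy, the posterior is Gamma(α + Σx, β + Σt) = Gamma(11 + 30, 6 + 5) = Gamma(41, 11).
Posterior mode = (α'−1)/β' = 40/11.

40/11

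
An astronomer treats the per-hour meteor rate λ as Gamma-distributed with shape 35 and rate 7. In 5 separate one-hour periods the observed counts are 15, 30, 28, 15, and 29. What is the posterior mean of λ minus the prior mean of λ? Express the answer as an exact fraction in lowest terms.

23/3

Total count: 15 + 30 + 28 + 15 + 29 = 117.
Total exposure: 5 hours.
By Gamma–Poisson conjugacy, the posterior is Gamma(α + Σx, β + Σt) = Gamma(35 + 117, 7 + 5) = Gamma(152, 12).
Posterior mean = 152/12 = 38/3; prior mean = 35/7 = 5. Difference = 38/3 − 5 = 23/3.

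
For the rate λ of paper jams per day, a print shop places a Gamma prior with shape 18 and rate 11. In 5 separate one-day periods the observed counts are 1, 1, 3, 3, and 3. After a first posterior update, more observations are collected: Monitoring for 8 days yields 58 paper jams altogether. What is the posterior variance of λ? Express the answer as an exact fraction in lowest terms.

Total count: 1 + 1 + 3 + 3 + 3 = 11.
Total exposure: 5 days.
After the first batch: Gamma(18 + 11, 11 + 5) = Gamma(29, 16).
Total count 58 over total exposure 8 days.
After the second batch: Gamma(29 + 58, 16 + 8) = Gamma(87, 24).
Posterior variance = α'/β'² = 87/576 = 29/192.

29/192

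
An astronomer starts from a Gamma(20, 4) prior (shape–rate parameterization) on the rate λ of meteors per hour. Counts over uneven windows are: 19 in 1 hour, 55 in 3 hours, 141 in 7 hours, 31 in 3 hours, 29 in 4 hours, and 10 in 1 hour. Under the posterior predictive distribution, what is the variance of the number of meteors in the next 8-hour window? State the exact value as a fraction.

Total count: 19 + 55 + 141 + 31 + 29 + 10 = 285.
Total exposure: 1 + 3 + 7 + 3 + 4 + 1 = 19 hours.
Gamma(α, β) with Poisson data over total exposure Σt gives posterior Gamma(α+Σx, β+Σt) = Gamma(305, 23).
The posterior predictive for a window of length T is Negative Binomial with variance T·α'·(β'+T)/β'² = 8·305·31/529 = 75640/529.

75640/529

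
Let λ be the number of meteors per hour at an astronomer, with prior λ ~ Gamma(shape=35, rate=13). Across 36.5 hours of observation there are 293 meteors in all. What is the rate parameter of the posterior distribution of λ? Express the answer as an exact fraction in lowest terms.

99/2

Total count 293 over total exposure 36.5 hours.
Gamma(α, β) with Poisson data over total exposure Σt gives posterior Gamma(α+Σx, β+Σt) = Gamma(328, 99/2).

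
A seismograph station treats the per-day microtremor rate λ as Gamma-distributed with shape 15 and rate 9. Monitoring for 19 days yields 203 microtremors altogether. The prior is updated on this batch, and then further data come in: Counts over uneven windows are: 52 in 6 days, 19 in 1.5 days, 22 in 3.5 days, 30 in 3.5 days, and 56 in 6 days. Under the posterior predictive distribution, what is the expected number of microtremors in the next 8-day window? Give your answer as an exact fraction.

Total count 203 over total exposure 19 days.
After the first batch: Gamma(15 + 203, 9 + 19) = Gamma(218, 28).
Total count: 52 + 19 + 22 + 30 + 56 = 179.
Total exposure: 6 + 1.5 + 3.5 + 3.5 + 6 = 20.5 days.
After the second batch: Gamma(218 + 179, 28 + 20.5) = Gamma(397, 97/2).
Predictive mean over an 8-day window = T·E[λ|data] = 8·397/(97/2) = 6352/97.

6352/97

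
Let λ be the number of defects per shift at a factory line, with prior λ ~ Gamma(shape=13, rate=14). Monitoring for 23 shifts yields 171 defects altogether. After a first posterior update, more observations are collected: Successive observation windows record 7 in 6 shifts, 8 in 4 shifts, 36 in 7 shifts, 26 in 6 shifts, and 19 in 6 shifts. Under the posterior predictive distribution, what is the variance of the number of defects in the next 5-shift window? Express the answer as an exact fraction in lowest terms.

Total count 171 over total exposure 23 shifts.
After the first batch: Gamma(13 + 171, 14 + 23) = Gamma(184, 37).
Total count: 7 + 8 + 36 + 26 + 19 = 96.
Total exposure: 6 + 4 + 7 + 6 + 6 = 29 shifts.
After the second batch: Gamma(184 + 96, 37 + 29) = Gamma(280, 66).
The posterior predictive for a window of length T is Negative Binomial with variance T·α'·(β'+T)/β'² = 5·280·71/4356 = 24850/1089.

24850/1089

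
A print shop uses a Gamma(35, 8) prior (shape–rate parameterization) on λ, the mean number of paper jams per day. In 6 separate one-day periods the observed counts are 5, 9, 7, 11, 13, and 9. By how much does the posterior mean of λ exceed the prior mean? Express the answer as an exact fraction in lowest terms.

Total count: 5 + 9 + 7 + 11 + 13 + 9 = 54.
Total exposure: 6 days.
By Gamma–Poisson conjugacy, the posterior is Gamma(α + Σx, β + Σt) = Gamma(35 + 54, 8 + 6) = Gamma(89, 14).
Posterior mean = 89/14 = 89/14; prior mean = 35/8 = 35/8. Difference = 89/14 − 35/8 = 111/56.

111/56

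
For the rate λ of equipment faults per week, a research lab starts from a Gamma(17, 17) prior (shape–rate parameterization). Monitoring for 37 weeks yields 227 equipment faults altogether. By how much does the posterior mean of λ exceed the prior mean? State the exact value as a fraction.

Total count 227 over total exposure 37 weeks.
The Gamma prior is conjugate for the Poisson rate, so λ | data ~ Gamma(17+227, 17+37) = Gamma(244, 54).
Posterior mean = 244/54 = 122/27; prior mean = 17/17 = 1. Difference = 122/27 − 1 = 95/27.

95/27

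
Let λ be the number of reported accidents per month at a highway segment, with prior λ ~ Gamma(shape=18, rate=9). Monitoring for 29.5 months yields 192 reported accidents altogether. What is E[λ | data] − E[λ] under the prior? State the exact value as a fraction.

Total count 192 over total exposure 29.5 months.
Posterior: α' = 18 + 192 = 210, β' = 9 + 29.5 = 77/2.
Posterior mean = 210/(77/2) = 60/11; prior mean = 18/9 = 2. Difference = 60/11 − 2 = 38/11.

38/11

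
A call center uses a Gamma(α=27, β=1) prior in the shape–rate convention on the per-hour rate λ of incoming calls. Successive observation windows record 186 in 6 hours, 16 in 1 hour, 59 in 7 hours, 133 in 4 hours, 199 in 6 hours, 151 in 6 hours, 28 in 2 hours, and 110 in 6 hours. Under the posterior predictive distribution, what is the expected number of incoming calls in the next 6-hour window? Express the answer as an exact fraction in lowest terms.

1818/13

Total count: 186 + 16 + 59 + 133 + 199 + 151 + 28 + 110 = 882.
Total exposure: 6 + 1 + 7 + 4 + 6 + 6 + 2 + 6 = 38 hours.
By Gamma–Poisson conjugacy, the posterior is Gamma(α + Σx, β + Σt) = Gamma(27 + 882, 1 + 38) = Gamma(909, 39).
Predictive mean over a 6-hour window = T·E[λ|data] = 6·909/39 = 1818/13.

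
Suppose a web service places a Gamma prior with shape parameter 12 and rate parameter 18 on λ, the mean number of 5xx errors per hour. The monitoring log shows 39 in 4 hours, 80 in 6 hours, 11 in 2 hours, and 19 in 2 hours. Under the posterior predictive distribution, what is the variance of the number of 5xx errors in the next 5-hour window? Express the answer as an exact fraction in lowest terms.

29785/1024

Total count: 39 + 80 + 11 + 19 = 149.
Total exposure: 4 + 6 + 2 + 2 = 14 hours.
The Gamma prior is conjugate for the Poisson rate, so λ | data ~ Gamma(12+149, 18+14) = Gamma(161, 32).
The posterior predictive for a window of length T is Negative Binomial with variance T·α'·(β'+T)/β'² = 5·161·37/1024 = 29785/1024.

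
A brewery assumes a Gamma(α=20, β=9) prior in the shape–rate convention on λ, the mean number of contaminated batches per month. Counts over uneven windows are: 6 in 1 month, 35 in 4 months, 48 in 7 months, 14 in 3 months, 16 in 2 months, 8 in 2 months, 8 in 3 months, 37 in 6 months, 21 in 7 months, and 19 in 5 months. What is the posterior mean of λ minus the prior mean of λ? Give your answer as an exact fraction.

Total count: 6 + 35 + 48 + 14 + 16 + 8 + 8 + 37 + 21 + 19 = 212.
Total exposure: 1 + 4 + 7 + 3 + 2 + 2 + 3 + 6 + 7 + 5 = 40 months.
Gamma(α, β) with Poisson data over total exposure Σt gives posterior Gamma(α+Σx, β+Σt) = Gamma(232, 49).
Posterior mean = 232/49 = 232/49; prior mean = 20/9 = 20/9. Difference = 232/49 − 20/9 = 1108/441.

1108/441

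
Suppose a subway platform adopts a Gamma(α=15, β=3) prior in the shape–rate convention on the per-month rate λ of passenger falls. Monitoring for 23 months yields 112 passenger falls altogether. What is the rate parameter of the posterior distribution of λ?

Total count 112 over total exposure 23 months.
Gamma(α, β) with Poisson data over total exposure Σt gives posterior Gamma(α+Σx, β+Σt) = Gamma(127, 26).

26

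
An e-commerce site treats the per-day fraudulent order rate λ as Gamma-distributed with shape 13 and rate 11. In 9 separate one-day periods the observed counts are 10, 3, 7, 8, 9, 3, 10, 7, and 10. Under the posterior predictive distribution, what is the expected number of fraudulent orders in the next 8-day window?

32

Total count: 10 + 3 + 7 + 8 + 9 + 3 + 10 + 7 + 10 = 67.
Total exposure: 9 days.
Posterior: α' = 13 + 67 = 80, β' = 11 + 9 = 20.
Predictive mean over an 8-day window = T·E[λ|data] = 8·80/20 = 32.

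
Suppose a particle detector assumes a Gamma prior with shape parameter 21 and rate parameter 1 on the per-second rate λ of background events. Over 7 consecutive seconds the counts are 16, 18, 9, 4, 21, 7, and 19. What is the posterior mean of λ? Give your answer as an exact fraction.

115/8

Total count: 16 + 18 + 9 + 4 + 21 + 7 + 19 = 94.
Total exposure: 7 seconds.
Posterior: α' = 21 + 94 = 115, β' = 1 + 7 = 8.
Posterior mean = α'/β' = 115/8.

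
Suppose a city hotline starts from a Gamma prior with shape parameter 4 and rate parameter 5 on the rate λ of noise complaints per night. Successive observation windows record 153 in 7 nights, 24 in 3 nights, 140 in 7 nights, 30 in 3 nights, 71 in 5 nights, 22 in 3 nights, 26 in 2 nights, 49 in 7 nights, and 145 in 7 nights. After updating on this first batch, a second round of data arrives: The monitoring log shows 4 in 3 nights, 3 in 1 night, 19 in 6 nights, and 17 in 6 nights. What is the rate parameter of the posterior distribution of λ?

Total count: 153 + 24 + 140 + 30 + 71 + 22 + 26 + 49 + 145 = 660.
Total exposure: 7 + 3 + 7 + 3 + 5 + 3 + 2 + 7 + 7 = 44 nights.
After the first batch: Gamma(4 + 660, 5 + 44) = Gamma(664, 49).
Total count: 4 + 3 + 19 + 17 = 43.
Total exposure: 3 + 1 + 6 + 6 = 16 nights.
After the second batch: Gamma(664 + 43, 49 + 16) = Gamma(707, 65).

65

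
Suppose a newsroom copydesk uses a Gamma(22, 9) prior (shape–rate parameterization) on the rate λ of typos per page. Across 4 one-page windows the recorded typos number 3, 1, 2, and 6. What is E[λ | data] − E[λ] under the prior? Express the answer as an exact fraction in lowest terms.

Total count: 3 + 1 + 2 + 6 = 12.
Total exposure: 4 pages.
Gamma(α, β) with Poisson data over total exposure Σt gives posterior Gamma(α+Σx, β+Σt) = Gamma(34, 13).
Posterior mean = 34/13 = 34/13; prior mean = 22/9 = 22/9. Difference = 34/13 − 22/9 = 20/117.

20/117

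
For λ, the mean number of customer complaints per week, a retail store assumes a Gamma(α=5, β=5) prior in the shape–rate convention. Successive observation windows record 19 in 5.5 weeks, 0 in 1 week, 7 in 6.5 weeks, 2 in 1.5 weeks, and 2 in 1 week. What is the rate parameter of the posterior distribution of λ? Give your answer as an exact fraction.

41/2

Total count: 19 + 0 + 7 + 2 + 2 = 30.
Total exposure: 5.5 + 1 + 6.5 + 1.5 + 1 = 15.5 weeks.
Posterior: α' = 5 + 30 = 35, β' = 5 + 15.5 = 41/2.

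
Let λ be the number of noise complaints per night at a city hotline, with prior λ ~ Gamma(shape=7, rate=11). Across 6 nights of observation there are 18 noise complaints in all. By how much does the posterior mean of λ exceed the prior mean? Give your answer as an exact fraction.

156/187

Total count 18 over total exposure 6 nights.
Posterior: α' = 7 + 18 = 25, β' = 11 + 6 = 17.
Posterior mean = 25/17 = 25/17; prior mean = 7/11 = 7/11. Difference = 25/17 − 7/11 = 156/187.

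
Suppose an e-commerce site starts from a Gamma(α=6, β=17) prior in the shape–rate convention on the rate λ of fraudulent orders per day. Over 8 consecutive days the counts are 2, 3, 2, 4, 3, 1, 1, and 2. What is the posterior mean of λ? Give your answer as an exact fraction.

24/25

Total count: 2 + 3 + 2 + 4 + 3 + 1 + 1 + 2 = 18.
Total exposure: 8 days.
The Gamma prior is conjugate for the Poisson rate, so λ | data ~ Gamma(6+18, 17+8) = Gamma(24, 25).
Posterior mean = α'/β' = 24/25.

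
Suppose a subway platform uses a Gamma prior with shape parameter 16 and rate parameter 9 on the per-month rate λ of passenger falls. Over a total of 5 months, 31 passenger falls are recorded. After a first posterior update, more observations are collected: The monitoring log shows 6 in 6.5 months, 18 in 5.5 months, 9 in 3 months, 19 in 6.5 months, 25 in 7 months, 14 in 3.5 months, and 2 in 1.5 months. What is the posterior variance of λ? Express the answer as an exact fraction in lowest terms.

112/1805

Total count 31 over total exposure 5 months.
After the first batch: Gamma(16 + 31, 9 + 5) = Gamma(47, 14).
Total count: 6 + 18 + 9 + 19 + 25 + 14 + 2 = 93.
Total exposure: 6.5 + 5.5 + 3 + 6.5 + 7 + 3.5 + 1.5 = 33.5 months.
After the second batch: Gamma(47 + 93, 14 + 33.5) = Gamma(140, 95/2).
Posterior variance = α'/β'² = 140/(9025/4) = 112/1805.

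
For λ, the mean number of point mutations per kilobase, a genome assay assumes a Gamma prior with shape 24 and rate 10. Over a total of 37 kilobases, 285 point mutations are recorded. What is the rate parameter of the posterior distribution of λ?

47

Total count 285 over total exposure 37 kilobases.
Gamma(α, β) with Poisson data over total exposure Σt gives posterior Gamma(α+Σx, β+Σt) = Gamma(309, 47).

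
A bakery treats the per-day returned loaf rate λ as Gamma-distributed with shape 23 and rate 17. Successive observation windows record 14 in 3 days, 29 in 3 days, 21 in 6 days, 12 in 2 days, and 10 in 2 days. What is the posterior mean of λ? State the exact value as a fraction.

109/33

Total count: 14 + 29 + 21 + 12 + 10 = 86.
Total exposure: 3 + 3 + 6 + 2 + 2 = 16 days.
The Gamma prior is conjugate for the Poisson rate, so λ | data ~ Gamma(23+86, 17+16) = Gamma(109, 33).
Posterior mean = α'/β' = 109/33.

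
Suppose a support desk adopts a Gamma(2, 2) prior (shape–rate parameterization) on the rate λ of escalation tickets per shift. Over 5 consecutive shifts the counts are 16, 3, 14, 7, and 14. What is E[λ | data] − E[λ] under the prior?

7

Total count: 16 + 3 + 14 + 7 + 14 = 54.
Total exposure: 5 shifts.
The Gamma prior is conjugate for the Poisson rate, so λ | data ~ Gamma(2+54, 2+5) = Gamma(56, 7).
Posterior mean = 56/7 = 8; prior mean = 2/2 = 1. Difference = 8 − 1 = 7.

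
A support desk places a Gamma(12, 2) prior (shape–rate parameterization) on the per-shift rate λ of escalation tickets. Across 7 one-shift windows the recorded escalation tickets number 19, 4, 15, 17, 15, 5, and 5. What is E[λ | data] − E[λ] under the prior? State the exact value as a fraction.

38/9

Total count: 19 + 4 + 15 + 17 + 15 + 5 + 5 = 80.
Total exposure: 7 shifts.
The Gamma prior is conjugate for the Poisson rate, so λ | data ~ Gamma(12+80, 2+7) = Gamma(92, 9).
Posterior mean = 92/9 = 92/9; prior mean = 12/2 = 6. Difference = 92/9 − 6 = 38/9.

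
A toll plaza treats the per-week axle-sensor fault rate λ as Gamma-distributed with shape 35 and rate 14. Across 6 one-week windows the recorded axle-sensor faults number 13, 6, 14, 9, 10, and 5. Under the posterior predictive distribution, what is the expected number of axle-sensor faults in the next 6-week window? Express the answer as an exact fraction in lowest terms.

Total count: 13 + 6 + 14 + 9 + 10 + 5 = 57.
Total exposure: 6 weeks.
Posterior: α' = 35 + 57 = 92, β' = 14 + 6 = 20.
Predictive mean over a 6-week window = T·E[λ|data] = 6·92/20 = 138/5.

138/5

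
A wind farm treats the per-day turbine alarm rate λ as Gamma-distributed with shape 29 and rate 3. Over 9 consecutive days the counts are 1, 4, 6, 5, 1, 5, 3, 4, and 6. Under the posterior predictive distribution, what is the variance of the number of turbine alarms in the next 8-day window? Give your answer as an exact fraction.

640/9

Total count: 1 + 4 + 6 + 5 + 1 + 5 + 3 + 4 + 6 = 35.
Total exposure: 9 days.
Posterior: α' = 29 + 35 = 64, β' = 3 + 9 = 12.
The posterior predictive for a window of length T is Negative Binomial with variance T·α'·(β'+T)/β'² = 8·64·20/144 = 640/9.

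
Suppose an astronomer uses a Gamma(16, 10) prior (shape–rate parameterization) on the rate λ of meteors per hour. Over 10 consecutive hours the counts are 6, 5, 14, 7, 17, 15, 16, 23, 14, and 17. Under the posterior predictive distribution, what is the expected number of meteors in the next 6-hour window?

Total count: 6 + 5 + 14 + 7 + 17 + 15 + 16 + 23 + 14 + 17 = 134.
Total exposure: 10 hours.
Conjugate update: add total count to the shape and total exposure to the rate, giving Gamma(150, 20).
Predictive mean over a 6-hour window = T·E[λ|data] = 6·150/20 = 45.

45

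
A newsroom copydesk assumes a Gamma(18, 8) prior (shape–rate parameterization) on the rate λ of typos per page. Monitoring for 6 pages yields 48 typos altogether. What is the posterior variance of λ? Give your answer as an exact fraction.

Total count 48 over total exposure 6 pages.
Conjugate update: add total count to the shape and total exposure to the rate, giving Gamma(66, 14).
Posterior variance = α'/β'² = 66/196 = 33/98.

33/98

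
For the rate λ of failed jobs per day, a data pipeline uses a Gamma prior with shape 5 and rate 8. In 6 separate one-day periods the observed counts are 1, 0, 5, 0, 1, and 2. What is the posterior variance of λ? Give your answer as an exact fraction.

Total count: 1 + 0 + 5 + 0 + 1 + 2 = 9.
Total exposure: 6 days.
Gamma(α, β) with Poisson data over total exposure Σt gives posterior Gamma(α+Σx, β+Σt) = Gamma(14, 14).
Posterior variance = α'/β'² = 14/196 = 1/14.

1/14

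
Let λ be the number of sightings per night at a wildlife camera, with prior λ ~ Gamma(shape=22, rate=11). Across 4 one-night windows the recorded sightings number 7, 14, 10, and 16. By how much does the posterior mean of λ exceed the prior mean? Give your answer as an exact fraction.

13/5

Total count: 7 + 14 + 10 + 16 = 47.
Total exposure: 4 nights.
By Gamma–Poisson conjugacy, the posterior is Gamma(α + Σx, β + Σt) = Gamma(22 + 47, 11 + 4) = Gamma(69, 15).
Posterior mean = 69/15 = 23/5; prior mean = 22/11 = 2. Difference = 23/5 − 2 = 13/5.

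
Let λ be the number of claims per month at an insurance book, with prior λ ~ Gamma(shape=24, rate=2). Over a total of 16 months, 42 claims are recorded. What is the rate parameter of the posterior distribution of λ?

Total count 42 over total exposure 16 months.
The Gamma prior is conjugate for the Poisson rate, so λ | data ~ Gamma(24+42, 2+16) = Gamma(66, 18).

18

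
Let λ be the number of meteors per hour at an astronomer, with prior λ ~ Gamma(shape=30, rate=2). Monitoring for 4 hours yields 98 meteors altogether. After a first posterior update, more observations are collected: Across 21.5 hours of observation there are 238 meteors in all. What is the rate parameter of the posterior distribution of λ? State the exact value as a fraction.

Total count 98 over total exposure 4 hours.
After the first batch: Gamma(30 + 98, 2 + 4) = Gamma(128, 6).
Total count 238 over total exposure 21.5 hours.
After the second batch: Gamma(128 + 238, 6 + 21.5) = Gamma(366, 55/2).

55/2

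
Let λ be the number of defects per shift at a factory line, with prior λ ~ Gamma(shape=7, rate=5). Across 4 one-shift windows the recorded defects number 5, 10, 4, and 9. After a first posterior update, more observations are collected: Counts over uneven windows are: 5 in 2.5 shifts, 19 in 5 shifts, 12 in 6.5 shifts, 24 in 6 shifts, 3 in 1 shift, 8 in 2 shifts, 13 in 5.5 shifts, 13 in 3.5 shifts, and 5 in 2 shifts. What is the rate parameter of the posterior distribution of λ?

43

Total count: 5 + 10 + 4 + 9 = 28.
Total exposure: 4 shifts.
After the first batch: Gamma(7 + 28, 5 + 4) = Gamma(35, 9).
Total count: 5 + 19 + 12 + 24 + 3 + 8 + 13 + 13 + 5 = 102.
Total exposure: 2.5 + 5 + 6.5 + 6 + 1 + 2 + 5.5 + 3.5 + 2 = 34 shifts.
After the second batch: Gamma(35 + 102, 9 + 34) = Gamma(137, 43).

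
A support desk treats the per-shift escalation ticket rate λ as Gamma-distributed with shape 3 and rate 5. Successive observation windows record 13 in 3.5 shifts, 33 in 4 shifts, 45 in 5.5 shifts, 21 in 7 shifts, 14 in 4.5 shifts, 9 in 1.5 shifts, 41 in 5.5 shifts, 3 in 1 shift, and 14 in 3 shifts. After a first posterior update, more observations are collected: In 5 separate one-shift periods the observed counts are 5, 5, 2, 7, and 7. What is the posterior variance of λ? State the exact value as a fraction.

888/8281

Total count: 13 + 33 + 45 + 21 + 14 + 9 + 41 + 3 + 14 = 193.
Total exposure: 3.5 + 4 + 5.5 + 7 + 4.5 + 1.5 + 5.5 + 1 + 3 = 35.5 shifts.
After the first batch: Gamma(3 + 193, 5 + 35.5) = Gamma(196, 81/2).
Total count: 5 + 5 + 2 + 7 + 7 = 26.
Total exposure: 5 shifts.
After the second batch: Gamma(196 + 26, 81/2 + 5) = Gamma(222, 91/2).
Posterior variance = α'/β'² = 222/(8281/4) = 888/8281.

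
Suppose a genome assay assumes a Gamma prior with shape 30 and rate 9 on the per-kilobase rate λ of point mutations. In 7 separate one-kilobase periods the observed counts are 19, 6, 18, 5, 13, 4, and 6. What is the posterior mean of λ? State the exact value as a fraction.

101/16

Total count: 19 + 6 + 18 + 5 + 13 + 4 + 6 = 71.
Total exposure: 7 kilobases.
The Gamma prior is conjugate for the Poisson rate, so λ | data ~ Gamma(30+71, 9+7) = Gamma(101, 16).
Posterior mean = α'/β' = 101/16.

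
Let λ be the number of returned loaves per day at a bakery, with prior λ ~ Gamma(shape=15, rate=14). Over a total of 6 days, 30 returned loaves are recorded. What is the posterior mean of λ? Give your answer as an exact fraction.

Total count 30 over total exposure 6 days.
The Gamma prior is conjugate for the Poisson rate, so λ | data ~ Gamma(15+30, 14+6) = Gamma(45, 20).
Posterior mean = α'/β' = 45/20 = 9/4.

9/4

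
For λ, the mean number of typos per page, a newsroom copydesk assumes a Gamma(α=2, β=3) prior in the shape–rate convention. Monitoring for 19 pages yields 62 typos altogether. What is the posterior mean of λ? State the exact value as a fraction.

32/11

Total count 62 over total exposure 19 pages.
Conjugate update: add total count to the shape and total exposure to the rate, giving Gamma(64, 22).
Posterior mean = α'/β' = 64/22 = 32/11.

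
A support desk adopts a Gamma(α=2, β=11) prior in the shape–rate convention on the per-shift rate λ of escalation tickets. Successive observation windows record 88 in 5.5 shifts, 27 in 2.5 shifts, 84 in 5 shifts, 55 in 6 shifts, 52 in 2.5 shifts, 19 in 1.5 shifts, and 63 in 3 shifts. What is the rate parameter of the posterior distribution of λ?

37

Total count: 88 + 27 + 84 + 55 + 52 + 19 + 63 = 388.
Total exposure: 5.5 + 2.5 + 5 + 6 + 2.5 + 1.5 + 3 = 26 shifts.
Conjugate update: add total count to the shape and total exposure to the rate, giving Gamma(390, 37).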